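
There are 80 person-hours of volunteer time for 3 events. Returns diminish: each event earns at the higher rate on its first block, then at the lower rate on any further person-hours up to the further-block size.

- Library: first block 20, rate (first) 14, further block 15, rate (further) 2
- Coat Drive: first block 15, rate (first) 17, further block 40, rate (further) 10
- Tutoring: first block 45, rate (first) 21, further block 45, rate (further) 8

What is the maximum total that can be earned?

1480

Order all 6 blocks by rate: Tutoring/tier1 21 > Coat Drive/tier1 17 > Library/tier1 14 > Coat Drive/tier2 10 > Tutoring/tier2 8 > Library/tier2 2.
Fill Tutoring tier1 block (45 at 21) ; 35 left.
Fill Coat Drive tier1 block (15 at 17) ; 20 left.
Library/tier1 (14): +20 ; 0 left.
Total = 21×45 + 17×15 + 14×20 = 1480.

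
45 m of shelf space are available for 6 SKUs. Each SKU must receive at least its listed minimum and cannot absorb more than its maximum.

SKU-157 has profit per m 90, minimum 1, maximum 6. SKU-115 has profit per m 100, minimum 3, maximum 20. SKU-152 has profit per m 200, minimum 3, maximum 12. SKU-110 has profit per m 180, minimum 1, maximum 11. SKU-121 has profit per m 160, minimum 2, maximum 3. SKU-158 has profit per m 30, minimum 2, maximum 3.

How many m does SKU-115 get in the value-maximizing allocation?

16

Meeting every minimum uses 1+3+3+1+2+2 = 12 m, leaving 33.
Highest profit per m first: SKU-152 200 > SKU-110 180 > SKU-121 160 > SKU-115 100 > SKU-157 90 > SKU-158 30.
SKU-152 takes 9 more to reach its cap of 12 — 24 left.
SKU-110: +10 to 11 (cap) — 14 left.
SKU-121: +1 to 3 (cap) — 13 left.
SKU-115 has room for 17 more but only 13 remain, so it gets 16.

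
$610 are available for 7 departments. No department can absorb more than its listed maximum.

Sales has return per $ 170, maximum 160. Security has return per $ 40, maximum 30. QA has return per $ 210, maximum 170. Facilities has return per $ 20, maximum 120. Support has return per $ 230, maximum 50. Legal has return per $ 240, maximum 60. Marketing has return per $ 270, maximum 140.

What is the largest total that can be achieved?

127800

Rank by return per $: Marketing 270 > Legal 240 > Support 230 > QA 210 > Sales 170 > Security 40 > Facilities 20.
Give Marketing 140 to hit its cap of 140 — 470 left.
Legal: +60 to 60 (cap) — 410 left.
Support: +50 to 50 (cap) — 360 left.
QA takes 170 to reach its cap of 170 — 190 left.
Sales takes 160 to reach its cap of 160 — 30 left.
Give Security 30 to hit its cap of 30 — 0 left.
Total = 170×160 + 40×30 + 210×170 + 230×50 + 240×60 + 270×140 = 127800.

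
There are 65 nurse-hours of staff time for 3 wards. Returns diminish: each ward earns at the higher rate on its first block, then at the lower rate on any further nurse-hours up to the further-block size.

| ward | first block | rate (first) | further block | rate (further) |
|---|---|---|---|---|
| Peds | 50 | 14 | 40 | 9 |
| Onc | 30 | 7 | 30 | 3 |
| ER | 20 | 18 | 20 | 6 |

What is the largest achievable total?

990

Order all 6 blocks by rate: ER/tier1 18 > Peds/tier1 14 > Peds/tier2 9 > Onc/tier1 7 > ER/tier2 6 > Onc/tier2 3.
ER/tier1 (18): +20 ; 45 left.
45 remain; put them into Peds tier1 at 14.
Total = 18×20 + 14×45 = 990.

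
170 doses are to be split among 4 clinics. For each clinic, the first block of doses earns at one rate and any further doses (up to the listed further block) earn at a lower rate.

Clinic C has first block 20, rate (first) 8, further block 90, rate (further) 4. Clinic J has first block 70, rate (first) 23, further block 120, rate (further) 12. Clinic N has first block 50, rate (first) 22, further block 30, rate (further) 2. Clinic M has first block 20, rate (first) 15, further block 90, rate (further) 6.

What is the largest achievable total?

3370

Rank every tier by rate: Clinic J/tier1 23 > Clinic N/tier1 22 > Clinic M/tier1 15 > Clinic J/tier2 12 > Clinic C/tier1 8 > Clinic M/tier2 6 > Clinic C/tier2 4 > Clinic N/tier2 2.
Fill Clinic J tier1 block (70 at 23) → 100 left.
Clinic N/tier1 (22): +50 → 50 left.
Clinic M tier1 at 15: fill all 20 → 30 left.
Clinic J tier2 at 12: only 30 left, fill 30.
Total = 23×70 + 22×50 + 15×20 + 12×30 = 3370.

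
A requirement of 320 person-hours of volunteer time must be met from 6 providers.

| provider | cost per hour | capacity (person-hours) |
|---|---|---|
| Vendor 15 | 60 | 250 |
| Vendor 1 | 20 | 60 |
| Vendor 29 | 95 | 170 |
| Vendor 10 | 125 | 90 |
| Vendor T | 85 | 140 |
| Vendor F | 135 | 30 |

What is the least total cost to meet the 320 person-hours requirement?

17050

Cheapest first:
Vendor 1 at 20: take all 60 person-hours → 260 still needed.
Vendor 15 at 60: take all 250 person-hours → 10 still needed.
Take 10 from Vendor T at 85 to finish.
Vendor 29, Vendor 10, Vendor F: unused.
Cost = 60×20 + 250×60 + 10×85 = 17050.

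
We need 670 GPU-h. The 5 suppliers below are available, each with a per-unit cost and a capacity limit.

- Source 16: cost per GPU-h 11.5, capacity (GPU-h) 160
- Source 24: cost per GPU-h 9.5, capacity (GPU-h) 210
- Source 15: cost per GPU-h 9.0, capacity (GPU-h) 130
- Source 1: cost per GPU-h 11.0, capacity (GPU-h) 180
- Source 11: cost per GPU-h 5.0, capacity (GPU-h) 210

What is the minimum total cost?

5535

Cheapest first:
Source 11 at 5.0: take all 210 GPU-h — 460 still needed.
Source 15 at 9.0: take all 130 GPU-h — 330 still needed.
Source 24 (9.5): use full 210 — 120 GPU-h to go.
Take 120 from Source 1 at 11.0 to finish.
Source 16: unused.
Cost = 210×5.0 + 130×9.0 + 210×9.5 + 120×11.0 = 5535.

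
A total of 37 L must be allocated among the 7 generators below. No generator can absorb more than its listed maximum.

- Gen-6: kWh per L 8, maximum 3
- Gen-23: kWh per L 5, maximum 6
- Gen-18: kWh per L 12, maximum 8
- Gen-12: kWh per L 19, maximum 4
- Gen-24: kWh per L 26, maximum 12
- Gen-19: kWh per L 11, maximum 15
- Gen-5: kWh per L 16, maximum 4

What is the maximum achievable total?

647

Highest kWh per L first: Gen-24 26 > Gen-12 19 > Gen-5 16 > Gen-18 12 > Gen-19 11 > Gen-6 8 > Gen-23 5.
Gen-24: +12 to 12 (cap) → 25 left.
Gen-12: +4 to 4 (cap) → 21 left.
Gen-5 takes 4 to reach its cap of 4 → 17 left.
Gen-18 takes 8 to reach its cap of 8 → 9 left.
Gen-19 has room for 15 but only 9 remain, so it gets 9.
Total = 12×8 + 19×4 + 26×12 + 11×9 + 16×4 = 647.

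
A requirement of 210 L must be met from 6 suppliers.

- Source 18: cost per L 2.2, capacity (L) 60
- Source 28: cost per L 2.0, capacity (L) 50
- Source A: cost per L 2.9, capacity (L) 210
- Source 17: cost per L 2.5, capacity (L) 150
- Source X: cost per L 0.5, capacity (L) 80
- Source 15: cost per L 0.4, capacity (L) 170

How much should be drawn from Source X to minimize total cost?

40

Fill from the cheapest supplier first.
Source 15 (0.4): use full 170 ; 40 L to go.
Source X (0.5): take the remaining 40 ; done.
Source 28, Source 18, Source 17, Source A: unused.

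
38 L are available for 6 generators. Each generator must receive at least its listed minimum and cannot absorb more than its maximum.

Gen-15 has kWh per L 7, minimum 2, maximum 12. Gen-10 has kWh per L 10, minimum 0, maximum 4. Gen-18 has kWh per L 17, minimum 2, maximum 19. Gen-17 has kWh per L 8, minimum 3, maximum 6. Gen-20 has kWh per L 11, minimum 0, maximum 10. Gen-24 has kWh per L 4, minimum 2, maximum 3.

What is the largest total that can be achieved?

Meeting every minimum uses 2+0+2+3+0+2 = 9 L, leaving 29.
Highest kWh per L first: Gen-18 17 > Gen-20 11 > Gen-10 10 > Gen-17 8 > Gen-15 7 > Gen-24 4.
Gen-18 takes 17 more to reach its cap of 19 — 12 left.
Gen-20 takes 10 more to reach its cap of 10 — 2 left.
Gen-10: +2 (room for 4) → 2. Pool exhausted.
Total = 7×2 + 10×2 + 17×19 + 8×3 + 11×10 + 4×2 = 499.

499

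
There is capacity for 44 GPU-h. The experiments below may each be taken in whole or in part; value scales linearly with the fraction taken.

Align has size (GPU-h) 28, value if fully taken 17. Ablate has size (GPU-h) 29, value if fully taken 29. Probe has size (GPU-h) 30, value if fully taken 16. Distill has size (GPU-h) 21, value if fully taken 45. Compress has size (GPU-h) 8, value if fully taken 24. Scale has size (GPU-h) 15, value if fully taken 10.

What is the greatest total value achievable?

Best value per unit of size first: Compress 24/8≈3, Distill 45/21≈2.14, Ablate 29/29≈1, Scale 10/15≈0.667, Align 17/28≈0.607, Probe 16/30≈0.533.
All 8 GPU-h of Compress fit (value 24) → 36 remain.
Distill: take in full, 21 GPU-h for value 45 → 15 left.
Fill the last 15 GPU-h with part of Ablate: 15/29 of it earns 15.
Total value = 84.

84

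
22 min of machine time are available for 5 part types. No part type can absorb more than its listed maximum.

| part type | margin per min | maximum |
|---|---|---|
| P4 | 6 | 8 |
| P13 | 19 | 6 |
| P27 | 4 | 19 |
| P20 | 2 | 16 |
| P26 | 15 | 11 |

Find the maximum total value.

Rank by margin per min: P13 19 > P26 15 > P4 6 > P27 4 > P20 2.
P13: +6 to 6 (cap) ; 16 left.
Give P26 11 to hit its cap of 11 ; 5 left.
P4: +5 (room for 8) → 5. Pool exhausted.
Total = 6×5 + 19×6 + 15×11 = 309.

309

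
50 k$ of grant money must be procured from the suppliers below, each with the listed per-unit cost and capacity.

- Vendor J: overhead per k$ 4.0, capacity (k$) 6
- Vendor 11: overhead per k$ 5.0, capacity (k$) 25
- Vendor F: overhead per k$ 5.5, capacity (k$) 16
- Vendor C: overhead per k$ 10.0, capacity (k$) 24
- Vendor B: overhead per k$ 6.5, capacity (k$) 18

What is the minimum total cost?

256.5

Cheapest first:
Take 6 from Vendor J at 4.0 ; need 44 more.
Vendor 11 (5.0): use full 25 ; 19 k$ to go.
Vendor F (5.5): use full 16 ; 3 k$ to go.
Vendor B at 6.5: take 3 of its 18 ; requirement met.
Vendor C: unused.
Cost = 6×4.0 + 25×5.0 + 16×5.5 + 3×6.5 = 256.5.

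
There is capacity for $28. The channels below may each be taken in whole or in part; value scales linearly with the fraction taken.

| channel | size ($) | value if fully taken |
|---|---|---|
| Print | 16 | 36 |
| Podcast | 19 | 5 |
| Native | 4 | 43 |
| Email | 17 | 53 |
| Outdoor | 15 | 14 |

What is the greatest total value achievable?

111.75

Sort by value density: Native 43/4≈10.8, Email 53/17≈3.12, Print 36/16≈2.25, Outdoor 14/15≈0.933, Podcast 5/19≈0.263.
All 4 $ of Native fit (value 43) — 24 remain.
All 17 $ of Email fit (value 53) — 7 remain.
7 $ left: a 7/16 share of Print gives 36×7/16 = 15.75.
Total value = 111.75.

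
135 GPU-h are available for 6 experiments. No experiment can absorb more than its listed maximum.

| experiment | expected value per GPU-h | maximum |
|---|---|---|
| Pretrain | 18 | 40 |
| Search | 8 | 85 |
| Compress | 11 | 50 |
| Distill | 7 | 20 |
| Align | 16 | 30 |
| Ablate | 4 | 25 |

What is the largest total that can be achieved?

1870

Highest expected value per GPU-h first: Pretrain 18 > Align 16 > Compress 11 > Search 8 > Distill 7 > Ablate 4.
Pretrain: +40 to 40 (cap) → 95 left.
Align takes 30 to reach its cap of 30 → 65 left.
Compress takes 50 to reach its cap of 50 → 15 left.
Only 15 left; Search takes them to reach 15.
Total = 18×40 + 8×15 + 11×50 + 16×30 = 1870.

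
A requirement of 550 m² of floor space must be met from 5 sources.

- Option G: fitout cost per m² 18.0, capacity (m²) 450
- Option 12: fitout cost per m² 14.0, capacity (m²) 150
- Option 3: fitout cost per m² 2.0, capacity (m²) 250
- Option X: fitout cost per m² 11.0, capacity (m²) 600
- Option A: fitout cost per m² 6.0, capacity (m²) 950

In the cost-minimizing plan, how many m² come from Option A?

Fill from the cheapest source first.
Option 3 at 2.0: take all 250 m² — 300 still needed.
Take 300 from Option A at 6.0 to finish.
Option X, Option 12, Option G: unused.

300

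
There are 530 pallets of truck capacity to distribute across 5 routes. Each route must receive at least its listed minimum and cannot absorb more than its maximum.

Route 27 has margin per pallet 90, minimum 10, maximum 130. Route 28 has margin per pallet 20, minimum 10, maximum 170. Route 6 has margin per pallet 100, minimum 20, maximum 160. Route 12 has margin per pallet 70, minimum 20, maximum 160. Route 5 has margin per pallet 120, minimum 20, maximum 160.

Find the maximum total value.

52000

Meeting every minimum uses 10+10+20+20+20 = 80 pallets, leaving 450.
Highest margin per pallet first: Route 5 120 > Route 6 100 > Route 27 90 > Route 12 70 > Route 28 20.
Give Route 5 140 more to hit its cap of 160 → 310 left.
Give Route 6 140 more to hit its cap of 160 → 170 left.
Route 27: +120 to 130 (cap) → 50 left.
Route 12: +50 (room for 140) → 70. Pool exhausted.
Total = 90×130 + 20×10 + 100×160 + 70×70 + 120×160 = 52000.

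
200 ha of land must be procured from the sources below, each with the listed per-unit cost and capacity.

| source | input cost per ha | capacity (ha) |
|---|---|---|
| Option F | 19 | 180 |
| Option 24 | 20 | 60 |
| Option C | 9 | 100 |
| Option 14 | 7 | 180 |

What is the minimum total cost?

1440

Cheapest first:
Option 14 at 7: take all 180 ha — 20 still needed.
Option C (9): take the remaining 20 — done.
Option F, Option 24: unused.
Cost = 180×7 + 20×9 = 1440.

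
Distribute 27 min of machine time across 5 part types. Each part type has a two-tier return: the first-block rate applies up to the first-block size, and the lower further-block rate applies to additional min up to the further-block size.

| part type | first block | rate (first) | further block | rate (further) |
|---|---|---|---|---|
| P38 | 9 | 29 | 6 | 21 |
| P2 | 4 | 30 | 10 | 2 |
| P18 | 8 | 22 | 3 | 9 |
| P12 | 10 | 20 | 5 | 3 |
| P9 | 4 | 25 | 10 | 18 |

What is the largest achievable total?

699

Treat each block as its own option and order by rate: P2/T1 30 > P38/T1 29 > P9/T1 25 > P18/T1 22 > P38/T2 21 > P12/T1 20 > P9/T2 18 > P18/T2 9 > P12/T2 3 > P2/T2 2.
Fill P2 T1 block (4 at 30) — 23 left.
P38/T1 (29): +9 — 14 left.
P9 T1 at 25: fill all 4 — 10 left.
Fill P18 T1 block (8 at 22) — 2 left.
P38/T2: +2 of 6 at 21; pool empty.
Total = 30×4 + 29×9 + 25×4 + 22×8 + 21×2 = 699.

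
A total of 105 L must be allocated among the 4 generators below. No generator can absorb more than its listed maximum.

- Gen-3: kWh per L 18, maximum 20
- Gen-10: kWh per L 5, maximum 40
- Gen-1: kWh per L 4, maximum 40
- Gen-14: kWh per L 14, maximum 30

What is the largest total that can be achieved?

1040

Highest kWh per L first: Gen-3 18 > Gen-14 14 > Gen-10 5 > Gen-1 4.
Give Gen-3 20 to hit its cap of 20 → 85 left.
Gen-14: +30 to 30 (cap) → 55 left.
Give Gen-10 40 to hit its cap of 40 → 15 left.
Gen-1 has room for 40 but only 15 remain, so it gets 15.
Total = 18×20 + 5×40 + 4×15 + 14×30 = 1040.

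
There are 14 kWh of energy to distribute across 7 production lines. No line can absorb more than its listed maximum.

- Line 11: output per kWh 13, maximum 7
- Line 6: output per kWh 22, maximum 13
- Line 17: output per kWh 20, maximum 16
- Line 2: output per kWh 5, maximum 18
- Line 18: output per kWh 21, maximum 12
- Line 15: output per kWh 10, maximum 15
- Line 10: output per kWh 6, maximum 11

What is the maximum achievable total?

307

Rank by output per kWh: Line 6 22 > Line 18 21 > Line 17 20 > Line 11 13 > Line 15 10 > Line 10 6 > Line 2 5.
Give Line 6 13 to hit its cap of 13 ; 1 left.
Only 1 left; Line 18 takes them to reach 1.
Total = 22×13 + 21×1 = 307.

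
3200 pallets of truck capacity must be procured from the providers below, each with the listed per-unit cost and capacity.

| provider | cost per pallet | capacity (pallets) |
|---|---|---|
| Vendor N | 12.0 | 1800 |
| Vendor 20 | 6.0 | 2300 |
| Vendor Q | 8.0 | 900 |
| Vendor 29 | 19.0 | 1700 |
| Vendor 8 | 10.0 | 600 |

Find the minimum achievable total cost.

Use providers in increasing cost order.
Vendor 20 (6.0): use full 2300 ; 900 pallets to go.
Take 900 from Vendor Q at 8.0 ; need 0 more.
Vendor 8, Vendor N, Vendor 29: unused.
Cost = 2300×6.0 + 900×8.0 = 21000.

21000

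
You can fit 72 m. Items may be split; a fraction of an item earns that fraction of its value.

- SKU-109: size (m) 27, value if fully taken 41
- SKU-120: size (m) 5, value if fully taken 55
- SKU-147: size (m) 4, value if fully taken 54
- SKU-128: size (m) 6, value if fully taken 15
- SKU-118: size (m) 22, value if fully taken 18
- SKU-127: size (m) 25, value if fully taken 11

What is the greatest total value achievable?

186.52

Best value per unit of size first: SKU-147 54/4≈13.5, SKU-120 55/5≈11, SKU-128 15/6≈2.5, SKU-109 41/27≈1.52, SKU-118 18/22≈0.818, SKU-127 11/25≈0.44.
All 4 m of SKU-147 fit (value 54) — 68 remain.
SKU-120: take in full, 5 m for value 55 — 63 left.
Take all of SKU-128 (6 m, value 15) — 57 m left.
Take all of SKU-109 (27 m, value 41) — 30 m left.
SKU-118: take in full, 22 m for value 18 — 8 left.
Fill the last 8 m with part of SKU-127: 8/25 of it earns 3.52.
Total value = 186.52.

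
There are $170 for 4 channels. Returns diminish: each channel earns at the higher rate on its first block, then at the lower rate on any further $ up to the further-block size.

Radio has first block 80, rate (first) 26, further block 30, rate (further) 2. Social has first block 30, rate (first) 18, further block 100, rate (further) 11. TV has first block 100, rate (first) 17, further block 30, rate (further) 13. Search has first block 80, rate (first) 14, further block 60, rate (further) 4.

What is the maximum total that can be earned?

3640

Treat each block as its own option and order by rate: Radio/first 26 > Social/first 18 > TV/first 17 > Search/first 14 > TV/second 13 > Social/second 11 > Search/second 4 > Radio/second 2.
Radio first at 26: fill all 80 ; 90 left.
Social first at 18: fill all 30 ; 60 left.
60 remain; put them into TV first at 17.
Total = 26×80 + 18×30 + 17×60 = 3640.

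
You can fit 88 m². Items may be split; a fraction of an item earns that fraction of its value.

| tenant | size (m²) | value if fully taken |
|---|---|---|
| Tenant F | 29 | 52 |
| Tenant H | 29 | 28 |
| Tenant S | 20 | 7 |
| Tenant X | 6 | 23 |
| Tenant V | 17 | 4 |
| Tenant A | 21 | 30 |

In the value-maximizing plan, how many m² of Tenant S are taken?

Best value per unit of size first: Tenant X 23/6≈3.83, Tenant F 52/29≈1.79, Tenant A 30/21≈1.43, Tenant H 28/29≈0.966, Tenant S 7/20≈0.35, Tenant V 4/17≈0.235.
Tenant X: take in full, 6 m² for value 23 → 82 left.
Take all of Tenant F (29 m², value 52) → 53 m² left.
Tenant A: take in full, 21 m² for value 30 → 32 left.
Tenant H: take in full, 29 m² for value 28 → 3 left.
Only 3 m² remain; take 3/20 of Tenant S for value 7×3/20 = 1.05.

3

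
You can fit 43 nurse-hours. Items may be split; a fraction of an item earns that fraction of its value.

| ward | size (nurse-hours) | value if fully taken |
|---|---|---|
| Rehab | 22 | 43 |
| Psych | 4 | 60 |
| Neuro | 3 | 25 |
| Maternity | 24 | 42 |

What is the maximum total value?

Rank by value-to-size ratio: Psych 60/4≈15, Neuro 25/3≈8.33, Rehab 43/22≈1.95, Maternity 42/24≈1.75.
All 4 nurse-hours of Psych fit (value 60) — 39 remain.
Neuro: take in full, 3 nurse-hours for value 25 — 36 left.
Rehab: take in full, 22 nurse-hours for value 43 — 14 left.
14 nurse-hours left: a 14/24 share of Maternity gives 42×14/24 = 24.5.
Total value = 152.5.

152.5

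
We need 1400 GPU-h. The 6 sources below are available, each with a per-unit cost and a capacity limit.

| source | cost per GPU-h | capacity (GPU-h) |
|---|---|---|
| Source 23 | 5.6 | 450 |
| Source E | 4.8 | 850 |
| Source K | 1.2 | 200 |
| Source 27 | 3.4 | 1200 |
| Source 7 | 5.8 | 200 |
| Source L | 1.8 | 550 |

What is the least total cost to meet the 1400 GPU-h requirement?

Cheapest first:
Source K at 1.2: take all 200 GPU-h → 1200 still needed.
Source L (1.8): use full 550 → 650 GPU-h to go.
Source 27 (3.4): take the remaining 650 → done.
Source E, Source 23, Source 7: unused.
Cost = 200×1.2 + 550×1.8 + 650×3.4 = 3440.

3440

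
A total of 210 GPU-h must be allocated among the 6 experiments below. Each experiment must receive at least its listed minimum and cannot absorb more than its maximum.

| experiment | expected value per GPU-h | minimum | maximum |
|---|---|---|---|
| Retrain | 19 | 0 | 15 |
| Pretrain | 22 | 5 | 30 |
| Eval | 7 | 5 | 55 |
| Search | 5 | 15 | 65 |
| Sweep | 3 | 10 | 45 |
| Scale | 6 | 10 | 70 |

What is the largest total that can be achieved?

Meeting every minimum uses 0+5+5+15+10+10 = 45 GPU-h, leaving 165.
Rank by expected value per GPU-h: Pretrain 22 > Retrain 19 > Eval 7 > Scale 6 > Search 5 > Sweep 3.
Give Pretrain 25 more to hit its cap of 30 ; 140 left.
Retrain takes 15 more to reach its cap of 15 ; 125 left.
Eval: +50 to 55 (cap) ; 75 left.
Scale takes 60 more to reach its cap of 70 ; 15 left.
Search: +15 (room for 50) → 30. Pool exhausted.
Total = 19×15 + 22×30 + 7×55 + 5×30 + 3×10 + 6×70 = 1930.

1930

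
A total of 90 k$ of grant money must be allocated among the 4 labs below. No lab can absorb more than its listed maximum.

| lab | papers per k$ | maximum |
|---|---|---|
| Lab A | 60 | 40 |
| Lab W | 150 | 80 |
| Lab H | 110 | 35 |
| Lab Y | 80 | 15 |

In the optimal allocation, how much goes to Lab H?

10

Order the labs by papers per k$: Lab W 150 > Lab H 110 > Lab Y 80 > Lab A 60.
Give Lab W 80 to hit its cap of 80 — 10 left.
Only 10 left; Lab H takes them to reach 10.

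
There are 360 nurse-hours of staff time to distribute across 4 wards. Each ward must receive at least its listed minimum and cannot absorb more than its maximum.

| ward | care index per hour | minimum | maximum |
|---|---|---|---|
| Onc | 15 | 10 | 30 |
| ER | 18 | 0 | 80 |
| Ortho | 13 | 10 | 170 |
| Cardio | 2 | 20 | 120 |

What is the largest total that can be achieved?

Meeting every minimum uses 10+0+10+20 = 40 nurse-hours, leaving 320.
Highest care index per hour first: ER 18 > Onc 15 > Ortho 13 > Cardio 2.
ER: +80 to 80 (cap) — 240 left.
Onc takes 20 more to reach its cap of 30 — 220 left.
Ortho: +160 to 170 (cap) — 60 left.
Cardio: +60 (room for 100) → 80. Pool exhausted.
Total = 15×30 + 18×80 + 13×170 + 2×80 = 4260.

4260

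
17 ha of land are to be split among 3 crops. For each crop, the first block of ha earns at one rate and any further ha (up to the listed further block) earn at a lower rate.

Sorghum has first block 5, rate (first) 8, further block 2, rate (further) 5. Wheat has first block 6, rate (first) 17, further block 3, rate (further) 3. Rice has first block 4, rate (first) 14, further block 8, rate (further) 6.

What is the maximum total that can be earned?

Order all 6 blocks by rate: Wheat/first 17 > Rice/first 14 > Sorghum/first 8 > Rice/second 6 > Sorghum/second 5 > Wheat/second 3.
Fill Wheat first block (6 at 17) ; 11 left.
Rice first at 14: fill all 4 ; 7 left.
Fill Sorghum first block (5 at 8) ; 2 left.
2 remain; put them into Rice second at 6.
Total = 17×6 + 14×4 + 8×5 + 6×2 = 210.

210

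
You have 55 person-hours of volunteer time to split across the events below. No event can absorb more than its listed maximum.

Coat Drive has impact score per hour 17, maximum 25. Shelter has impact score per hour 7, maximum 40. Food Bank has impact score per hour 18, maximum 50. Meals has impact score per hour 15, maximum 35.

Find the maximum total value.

Highest impact score per hour first: Food Bank 18 > Coat Drive 17 > Meals 15 > Shelter 7.
Food Bank takes 50 to reach its cap of 50 — 5 left.
Only 5 left; Coat Drive takes them to reach 5.
Total = 17×5 + 18×50 = 985.

985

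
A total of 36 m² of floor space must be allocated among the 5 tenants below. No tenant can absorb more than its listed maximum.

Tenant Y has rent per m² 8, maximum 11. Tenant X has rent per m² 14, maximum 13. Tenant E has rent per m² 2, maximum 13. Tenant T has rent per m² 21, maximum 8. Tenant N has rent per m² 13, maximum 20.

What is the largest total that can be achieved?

545

Order the tenants by rent per m²: Tenant T 21 > Tenant X 14 > Tenant N 13 > Tenant Y 8 > Tenant E 2.
Tenant T takes 8 to reach its cap of 8 — 28 left.
Tenant X takes 13 to reach its cap of 13 — 15 left.
Tenant N: +15 (room for 20) → 15. Pool exhausted.
Total = 14×13 + 21×8 + 13×15 = 545.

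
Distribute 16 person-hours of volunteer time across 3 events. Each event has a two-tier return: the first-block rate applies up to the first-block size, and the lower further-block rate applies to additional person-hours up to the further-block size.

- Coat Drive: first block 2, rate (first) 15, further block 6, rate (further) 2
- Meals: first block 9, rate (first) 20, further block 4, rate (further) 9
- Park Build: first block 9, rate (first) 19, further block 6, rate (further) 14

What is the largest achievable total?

313

Rank every tier by rate: Meals/tier1 20 > Park Build/tier1 19 > Coat Drive/tier1 15 > Park Build/tier2 14 > Meals/tier2 9 > Coat Drive/tier2 2.
Fill Meals tier1 block (9 at 20) — 7 left.
Park Build tier1 at 19: only 7 left, fill 7.
Total = 20×9 + 19×7 = 313.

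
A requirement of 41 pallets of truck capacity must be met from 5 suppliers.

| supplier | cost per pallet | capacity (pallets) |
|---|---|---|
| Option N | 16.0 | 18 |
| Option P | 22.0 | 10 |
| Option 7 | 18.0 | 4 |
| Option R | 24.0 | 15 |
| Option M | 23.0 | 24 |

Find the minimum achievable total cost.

Fill from the cheapest supplier first.
Take 18 from Option N at 16.0 ; need 23 more.
Option 7 at 18.0: take all 4 pallets ; 19 still needed.
Option P (22.0): use full 10 ; 9 pallets to go.
Take 9 from Option M at 23.0 to finish.
Option R: unused.
Cost = 18×16.0 + 4×18.0 + 10×22.0 + 9×23.0 = 787.

787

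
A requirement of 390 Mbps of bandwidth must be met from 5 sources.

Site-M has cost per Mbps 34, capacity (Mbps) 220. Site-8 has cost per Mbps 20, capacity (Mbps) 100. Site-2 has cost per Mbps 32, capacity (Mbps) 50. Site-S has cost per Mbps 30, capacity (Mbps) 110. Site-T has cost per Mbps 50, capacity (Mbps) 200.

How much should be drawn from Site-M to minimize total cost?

Use sources in increasing cost order.
Site-8 (20): use full 100 → 290 Mbps to go.
Site-S (30): use full 110 → 180 Mbps to go.
Site-2 at 32: take all 50 Mbps → 130 still needed.
Site-M (34): take the remaining 130 → done.
Site-T: unused.

130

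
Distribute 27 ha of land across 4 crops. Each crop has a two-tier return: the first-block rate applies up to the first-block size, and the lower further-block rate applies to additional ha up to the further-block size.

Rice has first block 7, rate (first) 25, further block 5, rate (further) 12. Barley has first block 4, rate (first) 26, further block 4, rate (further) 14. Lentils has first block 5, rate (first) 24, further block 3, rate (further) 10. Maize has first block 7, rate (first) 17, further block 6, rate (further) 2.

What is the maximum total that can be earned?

Order all 8 blocks by rate: Barley/T1 26 > Rice/T1 25 > Lentils/T1 24 > Maize/T1 17 > Barley/T2 14 > Rice/T2 12 > Lentils/T2 10 > Maize/T2 2.
Barley/T1 (26): +4 → 23 left.
Fill Rice T1 block (7 at 25) → 16 left.
Lentils/T1 (24): +5 → 11 left.
Maize T1 at 17: fill all 7 → 4 left.
Fill Barley T2 block (4 at 14) → 0 left.
Total = 26×4 + 25×7 + 24×5 + 17×7 + 14×4 = 574.

574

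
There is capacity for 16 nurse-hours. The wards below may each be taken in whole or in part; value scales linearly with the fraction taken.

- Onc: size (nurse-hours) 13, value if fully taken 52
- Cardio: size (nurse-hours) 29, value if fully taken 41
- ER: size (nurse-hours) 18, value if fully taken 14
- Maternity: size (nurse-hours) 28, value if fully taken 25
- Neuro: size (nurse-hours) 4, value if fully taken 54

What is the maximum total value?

Best value per unit of size first: Neuro 54/4≈13.5, Onc 52/13≈4, Cardio 41/29≈1.41, Maternity 25/28≈0.893, ER 14/18≈0.778.
Neuro: take in full, 4 nurse-hours for value 54 ; 12 left.
Fill the last 12 nurse-hours with part of Onc: 12/13 of it earns 48.
Total value = 102.

102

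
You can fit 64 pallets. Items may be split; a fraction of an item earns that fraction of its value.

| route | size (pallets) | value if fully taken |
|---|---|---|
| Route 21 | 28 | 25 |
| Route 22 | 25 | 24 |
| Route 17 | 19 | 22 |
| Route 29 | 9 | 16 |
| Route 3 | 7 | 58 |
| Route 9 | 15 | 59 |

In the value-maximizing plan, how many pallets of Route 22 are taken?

Rank by value-to-size ratio: Route 3 58/7≈8.29, Route 9 59/15≈3.93, Route 29 16/9≈1.78, Route 17 22/19≈1.16, Route 22 24/25≈0.96, Route 21 25/28≈0.893.
Route 3: take in full, 7 pallets for value 58 — 57 left.
All 15 pallets of Route 9 fit (value 59) — 42 remain.
Route 29: take in full, 9 pallets for value 16 — 33 left.
Take all of Route 17 (19 pallets, value 22) — 14 pallets left.
Only 14 pallets remain; take 14/25 of Route 22 for value 24×14/25 = 13.44.

14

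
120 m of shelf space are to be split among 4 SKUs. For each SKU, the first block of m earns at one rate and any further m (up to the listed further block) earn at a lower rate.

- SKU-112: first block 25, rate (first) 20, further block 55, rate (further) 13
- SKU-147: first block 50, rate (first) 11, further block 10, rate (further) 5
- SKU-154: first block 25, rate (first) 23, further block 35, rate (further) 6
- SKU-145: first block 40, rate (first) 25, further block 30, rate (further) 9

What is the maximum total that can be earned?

Rank every tier by rate: SKU-145/tier1 25 > SKU-154/tier1 23 > SKU-112/tier1 20 > SKU-112/tier2 13 > SKU-147/tier1 11 > SKU-145/tier2 9 > SKU-154/tier2 6 > SKU-147/tier2 5.
Fill SKU-145 tier1 block (40 at 25) ; 80 left.
Fill SKU-154 tier1 block (25 at 23) ; 55 left.
SKU-112 tier1 at 20: fill all 25 ; 30 left.
SKU-112/tier2: +30 of 55 at 13; pool empty.
Total = 25×40 + 23×25 + 20×25 + 13×30 = 2465.

2465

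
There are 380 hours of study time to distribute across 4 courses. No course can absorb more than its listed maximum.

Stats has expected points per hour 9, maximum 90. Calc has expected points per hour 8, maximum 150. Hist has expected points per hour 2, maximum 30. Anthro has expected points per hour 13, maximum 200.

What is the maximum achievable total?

4130

Rank by expected points per hour: Anthro 13 > Stats 9 > Calc 8 > Hist 2.
Anthro takes 200 to reach its cap of 200 → 180 left.
Give Stats 90 to hit its cap of 90 → 90 left.
Calc: +90 (room for 150) → 90. Pool exhausted.
Total = 9×90 + 8×90 + 13×200 = 4130.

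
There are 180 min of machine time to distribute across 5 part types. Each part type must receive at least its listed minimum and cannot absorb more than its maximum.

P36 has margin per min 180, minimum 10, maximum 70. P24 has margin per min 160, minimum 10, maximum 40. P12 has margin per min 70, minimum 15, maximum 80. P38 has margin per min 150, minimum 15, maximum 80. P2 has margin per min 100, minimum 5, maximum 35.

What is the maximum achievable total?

28050

Meeting every minimum uses 10+10+15+15+5 = 55 min, leaving 125.
Rank by margin per min: P36 180 > P24 160 > P38 150 > P2 100 > P12 70.
P36 takes 60 more to reach its cap of 70 ; 65 left.
P24 takes 30 more to reach its cap of 40 ; 35 left.
P38 has room for 65 more but only 35 remain, so it gets 50.
Total = 180×70 + 160×40 + 70×15 + 150×50 + 100×5 = 28050.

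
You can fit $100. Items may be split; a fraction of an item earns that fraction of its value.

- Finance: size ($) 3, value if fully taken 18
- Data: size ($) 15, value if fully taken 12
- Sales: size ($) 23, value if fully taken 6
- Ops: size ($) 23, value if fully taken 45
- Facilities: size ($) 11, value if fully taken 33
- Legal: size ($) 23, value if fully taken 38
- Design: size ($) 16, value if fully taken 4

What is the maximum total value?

Rank by value-to-size ratio: Finance 18/3≈6, Facilities 33/11≈3, Ops 45/23≈1.96, Legal 38/23≈1.65, Data 12/15≈0.8, Sales 6/23≈0.261, Design 4/16≈0.25.
Finance: take in full, 3 $ for value 18 ; 97 left.
All 11 $ of Facilities fit (value 33) ; 86 remain.
All 23 $ of Ops fit (value 45) ; 63 remain.
Take all of Legal (23 $, value 38) ; 40 $ left.
All 15 $ of Data fit (value 12) ; 25 remain.
All 23 $ of Sales fit (value 6) ; 2 remain.
2 $ left: a 2/16 share of Design gives 4×2/16 = 0.5.
Total value = 152.5.

152.5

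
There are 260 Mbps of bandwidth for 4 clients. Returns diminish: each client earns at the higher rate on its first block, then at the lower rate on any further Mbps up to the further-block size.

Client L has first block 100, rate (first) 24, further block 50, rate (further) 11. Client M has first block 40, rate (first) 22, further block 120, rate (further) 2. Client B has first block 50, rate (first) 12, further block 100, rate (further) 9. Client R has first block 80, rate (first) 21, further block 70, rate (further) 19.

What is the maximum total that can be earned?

5720

Rank every tier by rate: Client L/T1 24 > Client M/T1 22 > Client R/T1 21 > Client R/T2 19 > Client B/T1 12 > Client L/T2 11 > Client B/T2 9 > Client M/T2 2.
Client L/T1 (24): +100 ; 160 left.
Client M T1 at 22: fill all 40 ; 120 left.
Fill Client R T1 block (80 at 21) ; 40 left.
Client R T2 at 19: only 40 left, fill 40.
Total = 24×100 + 22×40 + 21×80 + 19×40 = 5720.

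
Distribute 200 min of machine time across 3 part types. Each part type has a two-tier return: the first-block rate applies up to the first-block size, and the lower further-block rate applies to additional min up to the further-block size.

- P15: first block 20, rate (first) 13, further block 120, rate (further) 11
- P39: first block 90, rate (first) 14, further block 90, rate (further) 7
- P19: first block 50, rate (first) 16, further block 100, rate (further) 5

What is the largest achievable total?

Rank every tier by rate: P19/T1 16 > P39/T1 14 > P15/T1 13 > P15/T2 11 > P39/T2 7 > P19/T2 5.
P19/T1 (16): +50 ; 150 left.
P39/T1 (14): +90 ; 60 left.
P15/T1 (13): +20 ; 40 left.
P15 T2 at 11: only 40 left, fill 40.
Total = 16×50 + 14×90 + 13×20 + 11×40 = 2760.

2760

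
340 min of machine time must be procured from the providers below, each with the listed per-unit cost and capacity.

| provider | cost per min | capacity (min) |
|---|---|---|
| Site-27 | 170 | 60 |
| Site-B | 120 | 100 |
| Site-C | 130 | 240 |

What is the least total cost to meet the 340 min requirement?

Cheapest first:
Take 100 from Site-B at 120 ; need 240 more.
Site-C (130): use full 240 ; 0 min to go.
Site-27: unused.
Cost = 100×120 + 240×130 = 43200.

43200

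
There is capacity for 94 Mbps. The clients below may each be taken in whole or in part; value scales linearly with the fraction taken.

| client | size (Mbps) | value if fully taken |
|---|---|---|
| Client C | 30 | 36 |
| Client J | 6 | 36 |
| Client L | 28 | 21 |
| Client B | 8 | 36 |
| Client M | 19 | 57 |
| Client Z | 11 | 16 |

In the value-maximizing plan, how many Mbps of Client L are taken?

Rank by value-to-size ratio: Client J 36/6≈6, Client B 36/8≈4.5, Client M 57/19≈3, Client Z 16/11≈1.45, Client C 36/30≈1.2, Client L 21/28≈0.75.
All 6 Mbps of Client J fit (value 36) — 88 remain.
Client B: take in full, 8 Mbps for value 36 — 80 left.
All 19 Mbps of Client M fit (value 57) — 61 remain.
All 11 Mbps of Client Z fit (value 16) — 50 remain.
Client C: take in full, 30 Mbps for value 36 — 20 left.
20 Mbps left: a 20/28 share of Client L gives 21×20/28 = 15.

20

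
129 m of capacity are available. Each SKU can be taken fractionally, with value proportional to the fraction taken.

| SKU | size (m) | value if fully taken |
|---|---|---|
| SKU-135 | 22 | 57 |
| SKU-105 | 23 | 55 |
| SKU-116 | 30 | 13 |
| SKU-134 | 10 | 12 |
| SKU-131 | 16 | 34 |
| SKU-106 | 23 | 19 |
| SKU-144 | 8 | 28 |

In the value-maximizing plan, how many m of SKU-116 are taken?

Best value per unit of size first: SKU-144 28/8≈3.5, SKU-135 57/22≈2.59, SKU-105 55/23≈2.39, SKU-131 34/16≈2.12, SKU-134 12/10≈1.2, SKU-106 19/23≈0.826, SKU-116 13/30≈0.433.
All 8 m of SKU-144 fit (value 28) — 121 remain.
SKU-135: take in full, 22 m for value 57 — 99 left.
All 23 m of SKU-105 fit (value 55) — 76 remain.
Take all of SKU-131 (16 m, value 34) — 60 m left.
All 10 m of SKU-134 fit (value 12) — 50 remain.
SKU-106: take in full, 23 m for value 19 — 27 left.
Only 27 m remain; take 27/30 of SKU-116 for value 13×27/30 = 11.7.

27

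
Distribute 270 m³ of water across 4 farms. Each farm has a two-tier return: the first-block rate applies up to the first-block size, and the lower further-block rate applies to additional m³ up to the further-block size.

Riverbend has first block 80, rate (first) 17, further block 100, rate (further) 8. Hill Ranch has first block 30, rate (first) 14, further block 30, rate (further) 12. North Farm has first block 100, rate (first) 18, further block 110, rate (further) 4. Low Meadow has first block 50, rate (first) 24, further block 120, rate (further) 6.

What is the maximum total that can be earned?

Rank every tier by rate: Low Meadow/tier1 24 > North Farm/tier1 18 > Riverbend/tier1 17 > Hill Ranch/tier1 14 > Hill Ranch/tier2 12 > Riverbend/tier2 8 > Low Meadow/tier2 6 > North Farm/tier2 4.
Fill Low Meadow tier1 block (50 at 24) — 220 left.
North Farm/tier1 (18): +100 — 120 left.
Fill Riverbend tier1 block (80 at 17) — 40 left.
Hill Ranch/tier1 (14): +30 — 10 left.
Hill Ranch/tier2: +10 of 30 at 12; pool empty.
Total = 24×50 + 18×100 + 17×80 + 14×30 + 12×10 = 4900.

4900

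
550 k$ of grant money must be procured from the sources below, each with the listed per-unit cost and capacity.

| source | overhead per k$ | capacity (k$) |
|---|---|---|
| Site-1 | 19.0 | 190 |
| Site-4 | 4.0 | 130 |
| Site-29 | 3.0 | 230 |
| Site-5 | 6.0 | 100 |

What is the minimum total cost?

3520

Use sources in increasing cost order.
Site-29 at 3.0: take all 230 k$ — 320 still needed.
Site-4 (4.0): use full 130 — 190 k$ to go.
Site-5 (6.0): use full 100 — 90 k$ to go.
Take 90 from Site-1 at 19.0 to finish.
Cost = 230×3.0 + 130×4.0 + 100×6.0 + 90×19.0 = 3520.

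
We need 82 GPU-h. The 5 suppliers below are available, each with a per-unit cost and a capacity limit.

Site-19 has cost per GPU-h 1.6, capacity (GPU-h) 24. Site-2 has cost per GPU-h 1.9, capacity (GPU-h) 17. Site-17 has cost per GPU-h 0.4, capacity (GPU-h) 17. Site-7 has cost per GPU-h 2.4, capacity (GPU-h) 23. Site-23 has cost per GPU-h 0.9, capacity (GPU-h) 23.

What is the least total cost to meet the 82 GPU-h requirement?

100.6

Use suppliers in increasing cost order.
Take 17 from Site-17 at 0.4 ; need 65 more.
Site-23 (0.9): use full 23 ; 42 GPU-h to go.
Take 24 from Site-19 at 1.6 ; need 18 more.
Site-2 (1.9): use full 17 ; 1 GPU-h to go.
Take 1 from Site-7 at 2.4 to finish.
Cost = 17×0.4 + 23×0.9 + 24×1.6 + 17×1.9 + 1×2.4 = 100.6.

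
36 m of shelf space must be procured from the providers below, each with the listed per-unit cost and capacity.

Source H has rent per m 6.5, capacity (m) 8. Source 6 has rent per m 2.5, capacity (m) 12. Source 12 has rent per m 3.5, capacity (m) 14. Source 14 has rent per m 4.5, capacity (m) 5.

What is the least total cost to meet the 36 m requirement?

134

Use providers in increasing cost order.
Source 6 (2.5): use full 12 — 24 m to go.
Take 14 from Source 12 at 3.5 — need 10 more.
Take 5 from Source 14 at 4.5 — need 5 more.
Source H at 6.5: take 5 of its 8 — requirement met.
Cost = 12×2.5 + 14×3.5 + 5×4.5 + 5×6.5 = 134.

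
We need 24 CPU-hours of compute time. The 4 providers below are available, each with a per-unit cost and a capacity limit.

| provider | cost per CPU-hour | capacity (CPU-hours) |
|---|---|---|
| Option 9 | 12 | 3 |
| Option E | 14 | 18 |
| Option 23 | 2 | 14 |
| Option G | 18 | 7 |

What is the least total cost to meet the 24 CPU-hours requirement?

Cheapest first:
Option 23 (2): use full 14 → 10 CPU-hours to go.
Take 3 from Option 9 at 12 → need 7 more.
Option E (14): take the remaining 7 → done.
Option G: unused.
Cost = 14×2 + 3×12 + 7×14 = 162.

162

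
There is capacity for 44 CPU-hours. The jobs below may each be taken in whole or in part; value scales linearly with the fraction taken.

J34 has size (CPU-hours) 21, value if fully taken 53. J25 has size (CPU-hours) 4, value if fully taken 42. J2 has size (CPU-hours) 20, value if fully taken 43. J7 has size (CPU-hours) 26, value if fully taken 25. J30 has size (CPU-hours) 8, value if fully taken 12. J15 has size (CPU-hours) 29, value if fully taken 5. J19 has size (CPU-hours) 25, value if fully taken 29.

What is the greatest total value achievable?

135.85

Sort by value density: J25 42/4≈10.5, J34 53/21≈2.52, J2 43/20≈2.15, J30 12/8≈1.5, J19 29/25≈1.16, J7 25/26≈0.962, J15 5/29≈0.172.
Take all of J25 (4 CPU-hours, value 42) ; 40 CPU-hours left.
All 21 CPU-hours of J34 fit (value 53) ; 19 remain.
Only 19 CPU-hours remain; take 19/20 of J2 for value 43×19/20 = 40.85.
Total value = 135.85.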